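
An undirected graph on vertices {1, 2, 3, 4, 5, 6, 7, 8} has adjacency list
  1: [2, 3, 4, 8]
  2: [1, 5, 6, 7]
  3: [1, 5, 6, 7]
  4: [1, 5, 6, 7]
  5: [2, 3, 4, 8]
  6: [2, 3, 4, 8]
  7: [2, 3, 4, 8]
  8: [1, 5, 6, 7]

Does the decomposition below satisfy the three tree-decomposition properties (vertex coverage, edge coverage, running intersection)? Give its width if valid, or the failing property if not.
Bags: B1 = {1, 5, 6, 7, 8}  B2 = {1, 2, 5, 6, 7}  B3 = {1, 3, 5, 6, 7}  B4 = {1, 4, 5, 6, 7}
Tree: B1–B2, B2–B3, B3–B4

Yes; width 4.

Every vertex of G appears in some bag (union = {1, 2, 3, 4, 5, 6, 7, 8}); every edge is covered by a bag; and for each vertex v the set of bags containing v is connected in the bag tree. The decomposition is therefore valid. The largest bag has 5 vertices, so the width is 4.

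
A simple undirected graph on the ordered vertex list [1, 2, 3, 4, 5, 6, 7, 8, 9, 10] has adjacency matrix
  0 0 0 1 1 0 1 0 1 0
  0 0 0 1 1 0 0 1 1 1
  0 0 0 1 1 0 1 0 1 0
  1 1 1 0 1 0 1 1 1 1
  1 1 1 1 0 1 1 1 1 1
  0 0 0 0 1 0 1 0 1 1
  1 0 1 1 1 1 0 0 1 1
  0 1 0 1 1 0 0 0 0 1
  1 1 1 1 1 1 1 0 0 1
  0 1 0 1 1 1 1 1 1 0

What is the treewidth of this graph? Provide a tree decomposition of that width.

The largest bag has 5 vertices, giving width 4; this decomposition certifies tw(G) ≤ 4. For the lower bound, the 5 vertices {2, 4, 5, 8, 10} are pairwise adjacent, and any tree decomposition puts a clique entirely inside one bag — forcing width ≥ 4. Hence tw(G) = 4 exactly.

Treewidth 4.
One optimal decomposition is:
Bags: B1 = {5, 6, 7, 9, 10}  B2 = {4, 5, 7, 9, 10}  B3 = {3, 4, 5, 7, 9}  B4 = {2, 4, 5, 9, 10}  B5 = {2, 4, 5, 8, 10}  B6 = {1, 4, 5, 7, 9}
Tree: B1–B2, B2–B3, B2–B4, B4–B5, B2–B6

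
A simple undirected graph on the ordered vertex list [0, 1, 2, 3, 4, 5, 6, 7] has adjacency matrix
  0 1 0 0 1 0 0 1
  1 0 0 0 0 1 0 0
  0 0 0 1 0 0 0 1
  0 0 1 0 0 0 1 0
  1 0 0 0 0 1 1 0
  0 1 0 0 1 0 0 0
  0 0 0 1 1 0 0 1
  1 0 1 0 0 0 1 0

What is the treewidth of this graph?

2

A width-2 tree decomposition is:
Bags: B1 = {0, 1, 5}  B2 = {0, 4, 5}  B3 = {0, 4, 7}  B4 = {4, 6, 7}  B5 = {2, 6, 7}  B6 = {2, 3, 6}
Tree: B1–B2, B2–B3, B3–B4, B4–B5, B5–B6
Each bag holds 3 vertices, so the decomposition has width 2, which upper-bounds the treewidth. The edges 1–5–4–0–1 form a cycle, so G is not a tree and its treewidth is at least 2. Combining the bounds, tw(G) = 2.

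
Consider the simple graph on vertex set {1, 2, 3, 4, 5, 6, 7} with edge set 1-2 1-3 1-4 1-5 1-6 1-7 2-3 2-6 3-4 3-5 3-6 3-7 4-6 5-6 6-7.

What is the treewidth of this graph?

A width-3 tree decomposition is:
Bags: B1 = {1, 3, 5, 6}  B2 = {1, 3, 6, 7}  B3 = {1, 2, 3, 6}  B4 = {1, 3, 4, 6}
Tree: B1–B2, B1–B3, B2–B4
Every bag has size at most 4, so the width is 4 − 1 = 3 and tw(G) ≤ 3. On the other hand G contains the 4-clique {1, 2, 3, 6}. A clique must lie in a single bag of any decomposition, so no decomposition can have width below 3. Therefore the treewidth is 3.

3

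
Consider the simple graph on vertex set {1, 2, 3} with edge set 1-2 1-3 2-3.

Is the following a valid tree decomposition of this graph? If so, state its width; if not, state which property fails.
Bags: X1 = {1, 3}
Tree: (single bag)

A tree decomposition must satisfy three properties: every vertex lies in some bag; for every edge, both endpoints lie together in some bag; and for every vertex, the bags containing it form a connected subtree. Here vertex 2 appears in no bag, so the decomposition is invalid.

No — vertex 2 appears in no bag.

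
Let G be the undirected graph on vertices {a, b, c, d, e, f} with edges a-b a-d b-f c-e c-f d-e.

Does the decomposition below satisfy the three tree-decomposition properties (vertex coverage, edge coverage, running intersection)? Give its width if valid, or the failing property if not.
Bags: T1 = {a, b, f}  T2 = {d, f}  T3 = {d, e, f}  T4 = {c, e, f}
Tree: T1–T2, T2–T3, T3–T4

A tree decomposition must satisfy three properties: every vertex lies in some bag; for every edge, both endpoints lie together in some bag; and for every vertex, the bags containing it form a connected subtree. Here edge (a,d) lies in no bag, so the decomposition is invalid.

No — edge (a,d) lies in no bag.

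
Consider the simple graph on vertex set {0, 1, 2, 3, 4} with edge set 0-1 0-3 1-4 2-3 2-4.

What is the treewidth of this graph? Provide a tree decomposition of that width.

Treewidth 2.
One optimal decomposition is:
Bags: B1 = {2, 3, 4}  B2 = {0, 3, 4}  B3 = {0, 1, 4}
Tree: B1–B2, B2–B3

Every bag has size at most 3, so the width is 3 − 1 = 2 and tw(G) ≤ 2. For the lower bound, G contains the cycle 4–2–3–0–1–4, so G is not a forest; only forests have treewidth ≤ 1, hence tw(G) ≥ 2. The upper and lower bounds meet at 2, so that is the treewidth.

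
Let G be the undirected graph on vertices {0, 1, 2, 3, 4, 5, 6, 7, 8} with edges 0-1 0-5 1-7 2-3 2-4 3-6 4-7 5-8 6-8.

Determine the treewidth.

A width-2 tree decomposition is:
Bags: B1 = {2, 4, 7}  B2 = {2, 3, 7}  B3 = {3, 6, 7}  B4 = {6, 7, 8}  B5 = {5, 7, 8}  B6 = {0, 5, 7}  B7 = {0, 1, 7}
Tree: B1–B2, B2–B3, B3–B4, B4–B5, B5–B6, B6–B7
The largest bag has 3 vertices, giving width 2; this decomposition certifies tw(G) ≤ 2. Since 7–4–2–3–6–8–5–0–1–7 is a cycle in G, G is not acyclic. Forests are exactly the graphs of treewidth ≤ 1, so tw(G) ≥ 2. Combining the bounds, tw(G) = 2.

2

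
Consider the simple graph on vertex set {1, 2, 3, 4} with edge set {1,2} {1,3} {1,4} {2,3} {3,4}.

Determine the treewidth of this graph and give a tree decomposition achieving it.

The largest bag has 3 vertices, giving width 2; this decomposition certifies tw(G) ≤ 2. On the other hand G contains the 3-clique {1, 2, 3}. A clique must lie in a single bag of any decomposition, so no decomposition can have width below 2. Hence tw(G) = 2 exactly.

Treewidth 2.
One such decomposition:
Bags: B1 = {1, 3, 4}  B2 = {1, 2, 3}
Tree: B1–B2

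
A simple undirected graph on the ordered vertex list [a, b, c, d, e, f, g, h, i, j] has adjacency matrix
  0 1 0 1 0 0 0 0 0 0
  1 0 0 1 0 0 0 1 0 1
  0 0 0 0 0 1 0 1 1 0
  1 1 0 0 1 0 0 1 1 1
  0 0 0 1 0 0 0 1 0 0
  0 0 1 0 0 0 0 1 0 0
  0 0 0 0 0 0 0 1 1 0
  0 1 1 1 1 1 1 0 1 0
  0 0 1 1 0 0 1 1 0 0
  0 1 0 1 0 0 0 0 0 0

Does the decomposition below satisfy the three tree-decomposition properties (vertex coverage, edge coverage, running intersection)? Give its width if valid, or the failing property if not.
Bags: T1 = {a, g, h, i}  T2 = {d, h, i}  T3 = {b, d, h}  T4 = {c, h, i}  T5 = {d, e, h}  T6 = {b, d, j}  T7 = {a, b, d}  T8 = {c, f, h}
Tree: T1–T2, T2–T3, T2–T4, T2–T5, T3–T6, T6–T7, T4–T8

No — bags containing vertex a are not connected in the tree.

A tree decomposition must satisfy three properties: every vertex lies in some bag; for every edge, both endpoints lie together in some bag; and for every vertex, the bags containing it form a connected subtree. Here bags containing vertex a are not connected in the tree, so the decomposition is invalid.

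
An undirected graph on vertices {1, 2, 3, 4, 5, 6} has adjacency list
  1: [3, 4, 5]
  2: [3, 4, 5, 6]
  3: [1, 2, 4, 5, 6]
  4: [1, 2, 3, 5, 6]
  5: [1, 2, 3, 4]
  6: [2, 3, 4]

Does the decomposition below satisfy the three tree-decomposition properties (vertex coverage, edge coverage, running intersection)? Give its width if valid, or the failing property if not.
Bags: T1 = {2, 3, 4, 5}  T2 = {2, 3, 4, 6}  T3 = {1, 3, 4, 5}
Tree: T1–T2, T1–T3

Yes; width 3.

Checking the three conditions: (i) the bags cover all of {1, 2, 3, 4, 5, 6}; (ii) for each edge, some bag contains both endpoints; (iii) the bags containing any fixed vertex form a subtree. All hold, so the decomposition is valid with width 4 − 1 = 3.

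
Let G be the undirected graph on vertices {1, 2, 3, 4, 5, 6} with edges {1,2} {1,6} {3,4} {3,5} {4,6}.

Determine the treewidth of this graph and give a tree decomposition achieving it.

Every bag has size at most 2, so the width is 2 − 1 = 1 and tw(G) ≤ 1. Any graph with an edge has treewidth ≥ 1, and G has the edge 2–1. Combining the bounds, tw(G) = 1.

Treewidth 1.
One optimal decomposition is:
Bags: B1 = {1, 2}  B2 = {1, 6}  B3 = {4, 6}  B4 = {3, 4}  B5 = {3, 5}
Tree: B1–B2, B2–B3, B3–B4, B4–B5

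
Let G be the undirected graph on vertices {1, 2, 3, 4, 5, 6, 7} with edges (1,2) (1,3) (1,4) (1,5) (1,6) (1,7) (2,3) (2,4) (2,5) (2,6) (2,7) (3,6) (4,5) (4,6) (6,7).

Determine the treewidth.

A width-3 tree decomposition is:
Bags: B1 = {1, 2, 4, 6}  B2 = {1, 2, 4, 5}  B3 = {1, 2, 3, 6}  B4 = {1, 2, 6, 7}
Tree: B1–B2, B1–B3, B3–B4
The largest bag has 4 vertices, giving width 3; this decomposition certifies tw(G) ≤ 3. Conversely, {1, 2, 4, 5} is a clique of size 4, and the vertices of any clique must share a bag in every tree decomposition; so some bag has ≥ 4 vertices and tw(G) ≥ 3. The upper and lower bounds meet at 3, so that is the treewidth.

3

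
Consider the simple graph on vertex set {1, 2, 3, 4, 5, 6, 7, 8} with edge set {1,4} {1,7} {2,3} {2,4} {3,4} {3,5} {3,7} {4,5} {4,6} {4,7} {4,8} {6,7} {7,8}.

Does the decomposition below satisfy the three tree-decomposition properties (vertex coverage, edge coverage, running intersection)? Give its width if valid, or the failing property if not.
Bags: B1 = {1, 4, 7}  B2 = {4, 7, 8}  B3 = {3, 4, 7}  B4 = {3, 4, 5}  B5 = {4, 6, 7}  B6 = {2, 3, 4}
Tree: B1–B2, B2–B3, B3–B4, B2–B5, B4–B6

Vertex coverage: the bags together contain {1, 2, 3, 4, 5, 6, 7, 8}, the full vertex set. Edge coverage: each edge of G has both endpoints in at least one bag. Running intersection: for every vertex, the bags containing it form a connected subtree. All three properties hold, so this is a valid tree decomposition of width max|bag| − 1 = 2, and hence tw(G) ≤ 2.

Yes; width 2.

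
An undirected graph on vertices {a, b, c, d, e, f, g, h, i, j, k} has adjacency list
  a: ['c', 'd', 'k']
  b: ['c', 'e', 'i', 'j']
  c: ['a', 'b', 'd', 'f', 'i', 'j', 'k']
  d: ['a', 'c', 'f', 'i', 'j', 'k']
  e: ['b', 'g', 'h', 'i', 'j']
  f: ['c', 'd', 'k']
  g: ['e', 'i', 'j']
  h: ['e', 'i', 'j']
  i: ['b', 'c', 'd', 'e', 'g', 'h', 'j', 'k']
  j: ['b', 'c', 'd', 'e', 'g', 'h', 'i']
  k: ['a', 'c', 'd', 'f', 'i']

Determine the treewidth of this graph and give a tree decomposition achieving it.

Treewidth 3.
Bags: B1 = {c, d, i, j}  B2 = {c, d, i, k}  B3 = {c, d, f, k}  B4 = {b, c, i, j}  B5 = {b, e, i, j}  B6 = {a, c, d, k}  B7 = {e, h, i, j}  B8 = {e, g, i, j}
Tree: B1–B2, B2–B3, B1–B4, B4–B5, B3–B6, B5–B7, B5–B8

Every bag has size at most 4, so the width is 4 − 1 = 3 and tw(G) ≤ 3. Conversely, {a, c, d, k} is a clique of size 4, and the vertices of any clique must share a bag in every tree decomposition; so some bag has ≥ 4 vertices and tw(G) ≥ 3. The upper and lower bounds meet at 3, so that is the treewidth.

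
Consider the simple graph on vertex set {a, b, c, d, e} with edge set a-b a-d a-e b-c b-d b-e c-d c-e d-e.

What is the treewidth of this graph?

A width-3 tree decomposition is:
Bags: B1 = {a, b, d, e}  B2 = {b, c, d, e}
Tree: B1–B2
The largest bag has 4 vertices, giving width 3; this decomposition certifies tw(G) ≤ 3. On the other hand G contains the 4-clique {b, c, d, e}. A clique must lie in a single bag of any decomposition, so no decomposition can have width below 3. Therefore the treewidth is 3.

3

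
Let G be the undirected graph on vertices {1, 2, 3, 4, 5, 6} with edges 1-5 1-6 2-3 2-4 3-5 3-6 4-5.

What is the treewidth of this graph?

2

A width-2 tree decomposition is:
Bags: B1 = {1, 5, 6}  B2 = {3, 5, 6}  B3 = {3, 4, 5}  B4 = {2, 3, 4}
Tree: B1–B2, B2–B3, B3–B4
Every bag has size at most 3, so the width is 3 − 1 = 2 and tw(G) ≤ 2. For the lower bound, G contains the cycle 1–6–3–5–1, so G is not a forest; only forests have treewidth ≤ 1, hence tw(G) ≥ 2. The upper and lower bounds meet at 2, so that is the treewidth.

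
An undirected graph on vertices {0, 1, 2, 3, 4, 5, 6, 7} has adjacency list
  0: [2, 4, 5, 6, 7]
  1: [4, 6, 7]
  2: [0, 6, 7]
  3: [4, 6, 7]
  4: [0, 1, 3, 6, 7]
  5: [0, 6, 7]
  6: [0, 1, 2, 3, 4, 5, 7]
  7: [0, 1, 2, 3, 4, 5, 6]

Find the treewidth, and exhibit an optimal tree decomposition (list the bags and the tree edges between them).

Treewidth 3.
One optimal decomposition is:
Bags: B1 = {1, 4, 6, 7}  B2 = {0, 4, 6, 7}  B3 = {0, 5, 6, 7}  B4 = {0, 2, 6, 7}  B5 = {3, 4, 6, 7}
Tree: B1–B2, B2–B3, B3–B4, B2–B5

Every bag has size at most 4, so the width is 4 − 1 = 3 and tw(G) ≤ 3. Conversely, {0, 2, 6, 7} is a clique of size 4, and the vertices of any clique must share a bag in every tree decomposition; so some bag has ≥ 4 vertices and tw(G) ≥ 3. Hence tw(G) = 3 exactly.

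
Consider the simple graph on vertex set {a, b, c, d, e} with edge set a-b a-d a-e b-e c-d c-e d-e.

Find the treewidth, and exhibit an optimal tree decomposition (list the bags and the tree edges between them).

Each bag holds 3 vertices, so the decomposition has width 2, which upper-bounds the treewidth. Conversely, {c, d, e} is a clique of size 3, and the vertices of any clique must share a bag in every tree decomposition; so some bag has ≥ 3 vertices and tw(G) ≥ 2. Combining the bounds, tw(G) = 2.

Treewidth 2.
One such decomposition:
Bags: B1 = {c, d, e}  B2 = {a, d, e}  B3 = {a, b, e}
Tree: B1–B2, B2–B3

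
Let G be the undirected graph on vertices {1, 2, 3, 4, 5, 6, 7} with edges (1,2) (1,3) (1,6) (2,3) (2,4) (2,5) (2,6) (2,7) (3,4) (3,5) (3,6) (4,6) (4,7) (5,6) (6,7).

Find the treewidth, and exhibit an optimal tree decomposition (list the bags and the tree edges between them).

Treewidth 3.
One such decomposition:
Bags: B1 = {2, 3, 4, 6}  B2 = {1, 2, 3, 6}  B3 = {2, 3, 5, 6}  B4 = {2, 4, 6, 7}
Tree: B1–B2, B2–B3, B1–B4

The largest bag has 4 vertices, giving width 3; this decomposition certifies tw(G) ≤ 3. On the other hand G contains the 4-clique {1, 2, 3, 6}. A clique must lie in a single bag of any decomposition, so no decomposition can have width below 3. The upper and lower bounds meet at 3, so that is the treewidth.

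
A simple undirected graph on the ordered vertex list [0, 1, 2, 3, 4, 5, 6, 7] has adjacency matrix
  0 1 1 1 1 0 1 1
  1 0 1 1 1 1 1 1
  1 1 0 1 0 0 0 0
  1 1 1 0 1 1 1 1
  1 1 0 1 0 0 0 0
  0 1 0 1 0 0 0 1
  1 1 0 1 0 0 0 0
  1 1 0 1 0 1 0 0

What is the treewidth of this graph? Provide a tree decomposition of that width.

Treewidth 3.
Bags: B1 = {0, 1, 2, 3}  B2 = {0, 1, 3, 7}  B3 = {0, 1, 3, 6}  B4 = {1, 3, 5, 7}  B5 = {0, 1, 3, 4}
Tree: B1–B2, B1–B3, B2–B4, B2–B5

Each bag holds 4 vertices, so the decomposition has width 3, which upper-bounds the treewidth. For the lower bound, the 4 vertices {0, 1, 2, 3} are pairwise adjacent, and any tree decomposition puts a clique entirely inside one bag — forcing width ≥ 3. The upper and lower bounds meet at 3, so that is the treewidth.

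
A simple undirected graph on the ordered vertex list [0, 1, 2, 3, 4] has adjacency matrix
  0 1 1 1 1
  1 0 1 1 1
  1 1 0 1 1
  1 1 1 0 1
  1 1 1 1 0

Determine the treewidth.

A width-4 tree decomposition is:
Bags: B1 = {0, 1, 2, 3, 4}
Tree: (single bag)
A single bag containing all 5 vertices is trivially a valid decomposition of width 4. On the other hand G contains the 5-clique {0, 1, 2, 3, 4}. A clique must lie in a single bag of any decomposition, so no decomposition can have width below 4. Hence tw(G) = 4 exactly.

4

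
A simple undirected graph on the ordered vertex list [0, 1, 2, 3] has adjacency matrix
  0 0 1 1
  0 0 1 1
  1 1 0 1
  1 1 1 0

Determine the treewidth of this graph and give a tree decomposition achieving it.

Treewidth 2.
One optimal decomposition is:
Bags: B1 = {1, 2, 3}  B2 = {0, 2, 3}
Tree: B1–B2

Every bag has size at most 3, so the width is 3 − 1 = 2 and tw(G) ≤ 2. Conversely, {0, 2, 3} is a clique of size 3, and the vertices of any clique must share a bag in every tree decomposition; so some bag has ≥ 3 vertices and tw(G) ≥ 2. Therefore the treewidth is 2.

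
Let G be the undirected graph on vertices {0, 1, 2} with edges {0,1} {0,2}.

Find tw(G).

1

A width-1 tree decomposition is:
Bags: B1 = {0, 2}  B2 = {0, 1}
Tree: B1–B2
Each bag holds 2 vertices, so the decomposition has width 1, which upper-bounds the treewidth. Any graph with an edge has treewidth ≥ 1, and G has the edge 0–2. Therefore the treewidth is 1.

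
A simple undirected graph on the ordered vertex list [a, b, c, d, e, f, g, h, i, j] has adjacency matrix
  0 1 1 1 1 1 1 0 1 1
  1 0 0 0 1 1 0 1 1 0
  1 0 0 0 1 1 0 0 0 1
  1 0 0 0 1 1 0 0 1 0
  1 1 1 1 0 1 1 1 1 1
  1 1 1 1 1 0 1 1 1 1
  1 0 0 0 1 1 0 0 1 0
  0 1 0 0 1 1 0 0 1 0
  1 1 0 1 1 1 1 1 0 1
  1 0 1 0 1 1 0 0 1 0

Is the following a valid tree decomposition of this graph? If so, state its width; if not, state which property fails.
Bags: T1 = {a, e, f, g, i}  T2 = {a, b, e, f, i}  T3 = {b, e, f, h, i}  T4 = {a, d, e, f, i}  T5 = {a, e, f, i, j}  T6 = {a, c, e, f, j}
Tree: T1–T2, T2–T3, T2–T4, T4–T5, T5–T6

Checking the three conditions: (i) the bags cover all of {a, b, c, d, e, f, g, h, i, j}; (ii) for each edge, some bag contains both endpoints; (iii) the bags containing any fixed vertex form a subtree. All hold, so the decomposition is valid with width 5 − 1 = 4.

Yes; width 4.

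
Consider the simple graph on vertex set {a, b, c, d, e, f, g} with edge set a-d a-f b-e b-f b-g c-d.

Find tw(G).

1

A width-1 tree decomposition is:
Bags: B1 = {a, f}  B2 = {b, f}  B3 = {a, d}  B4 = {c, d}  B5 = {b, g}  B6 = {b, e}
Tree: B1–B2, B1–B3, B3–B4, B2–B5, B2–B6
Each bag holds 2 vertices, so the decomposition has width 1, which upper-bounds the treewidth. Since G has at least one edge (e.g. a–f), it is not an edgeless graph, so tw(G) ≥ 1. The upper and lower bounds meet at 1, so that is the treewidth.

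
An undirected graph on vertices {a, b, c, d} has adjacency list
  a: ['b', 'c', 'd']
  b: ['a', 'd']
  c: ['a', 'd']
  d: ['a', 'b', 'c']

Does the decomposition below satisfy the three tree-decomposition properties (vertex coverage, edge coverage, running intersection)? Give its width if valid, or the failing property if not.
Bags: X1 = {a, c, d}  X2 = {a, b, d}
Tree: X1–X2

Vertex coverage: the bags together contain {a, b, c, d}, the full vertex set. Edge coverage: each edge of G has both endpoints in at least one bag. Running intersection: for every vertex, the bags containing it form a connected subtree. All three properties hold, so this is a valid tree decomposition of width max|bag| − 1 = 2, and hence tw(G) ≤ 2.

Yes; width 2.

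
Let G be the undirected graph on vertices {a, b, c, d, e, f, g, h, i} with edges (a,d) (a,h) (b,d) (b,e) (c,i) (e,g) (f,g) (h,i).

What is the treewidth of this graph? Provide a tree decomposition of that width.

Every bag has size at most 2, so the width is 2 − 1 = 1 and tw(G) ≤ 1. G has an edge, so its treewidth is at least 1. Therefore the treewidth is 1.

Treewidth 1.
Bags: B1 = {f, g}  B2 = {e, g}  B3 = {b, e}  B4 = {b, d}  B5 = {a, d}  B6 = {a, h}  B7 = {h, i}  B8 = {c, i}
Tree: B1–B2, B2–B3, B3–B4, B4–B5, B5–B6, B6–B7, B7–B8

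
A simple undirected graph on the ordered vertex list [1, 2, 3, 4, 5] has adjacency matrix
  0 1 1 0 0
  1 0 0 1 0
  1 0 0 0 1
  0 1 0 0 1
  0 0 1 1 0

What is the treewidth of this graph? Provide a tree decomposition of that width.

Treewidth 2.
Bags: B1 = {2, 4, 5}  B2 = {1, 2, 5}  B3 = {1, 3, 5}
Tree: B1–B2, B2–B3

Each bag holds 3 vertices, so the decomposition has width 2, which upper-bounds the treewidth. Since 5–4–2–1–3–5 is a cycle in G, G is not acyclic. Forests are exactly the graphs of treewidth ≤ 1, so tw(G) ≥ 2. Hence tw(G) = 2 exactly.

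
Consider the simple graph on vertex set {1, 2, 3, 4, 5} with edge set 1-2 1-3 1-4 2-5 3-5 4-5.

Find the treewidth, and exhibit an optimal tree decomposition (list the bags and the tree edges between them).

The largest bag has 3 vertices, giving width 2; this decomposition certifies tw(G) ≤ 2. The edges 5–2–1–3–5 form a cycle, so G is not a tree and its treewidth is at least 2. The upper and lower bounds meet at 2, so that is the treewidth.

Treewidth 2.
One optimal decomposition is:
Bags: B1 = {1, 2, 5}  B2 = {1, 3, 5}  B3 = {1, 4, 5}
Tree: B1–B2, B2–B3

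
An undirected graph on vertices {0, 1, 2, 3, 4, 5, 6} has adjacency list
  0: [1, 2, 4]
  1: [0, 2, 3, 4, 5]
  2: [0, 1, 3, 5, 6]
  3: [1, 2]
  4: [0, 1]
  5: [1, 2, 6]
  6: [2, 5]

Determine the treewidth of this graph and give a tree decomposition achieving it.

Treewidth 2.
One optimal decomposition is:
Bags: B1 = {0, 1, 2}  B2 = {1, 2, 5}  B3 = {0, 1, 4}  B4 = {1, 2, 3}  B5 = {2, 5, 6}
Tree: B1–B2, B1–B3, B1–B4, B2–B5

The largest bag has 3 vertices, giving width 2; this decomposition certifies tw(G) ≤ 2. On the other hand G contains the 3-clique {0, 1, 2}. A clique must lie in a single bag of any decomposition, so no decomposition can have width below 2. Combining the bounds, tw(G) = 2.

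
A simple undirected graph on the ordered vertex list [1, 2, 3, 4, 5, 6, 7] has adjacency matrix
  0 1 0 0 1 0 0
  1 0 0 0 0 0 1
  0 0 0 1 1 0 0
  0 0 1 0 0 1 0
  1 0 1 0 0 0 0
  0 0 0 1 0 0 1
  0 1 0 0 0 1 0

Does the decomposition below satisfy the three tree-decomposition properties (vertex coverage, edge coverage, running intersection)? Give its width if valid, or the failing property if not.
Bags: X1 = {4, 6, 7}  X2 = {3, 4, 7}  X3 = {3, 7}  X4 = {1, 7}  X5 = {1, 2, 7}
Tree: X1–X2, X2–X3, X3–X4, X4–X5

No — vertex 5 appears in no bag.

A tree decomposition must satisfy three properties: every vertex lies in some bag; for every edge, both endpoints lie together in some bag; and for every vertex, the bags containing it form a connected subtree. Here vertex 5 appears in no bag, so the decomposition is invalid.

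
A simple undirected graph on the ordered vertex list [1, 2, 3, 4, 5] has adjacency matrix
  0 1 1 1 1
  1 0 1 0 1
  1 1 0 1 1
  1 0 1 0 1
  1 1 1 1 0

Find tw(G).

A width-3 tree decomposition is:
Bags: B1 = {1, 3, 4, 5}  B2 = {1, 2, 3, 5}
Tree: B1–B2
Every bag has size at most 4, so the width is 4 − 1 = 3 and tw(G) ≤ 3. On the other hand G contains the 4-clique {1, 2, 3, 5}. A clique must lie in a single bag of any decomposition, so no decomposition can have width below 3. Therefore the treewidth is 3.

3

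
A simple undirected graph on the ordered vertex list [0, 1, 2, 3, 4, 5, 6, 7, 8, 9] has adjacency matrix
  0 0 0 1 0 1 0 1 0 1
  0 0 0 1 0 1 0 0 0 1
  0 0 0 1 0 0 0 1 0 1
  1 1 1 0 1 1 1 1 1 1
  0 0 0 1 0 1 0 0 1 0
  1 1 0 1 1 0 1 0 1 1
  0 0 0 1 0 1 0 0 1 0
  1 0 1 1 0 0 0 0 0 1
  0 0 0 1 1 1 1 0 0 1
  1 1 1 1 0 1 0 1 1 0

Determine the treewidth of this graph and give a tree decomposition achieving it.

Treewidth 3.
One optimal decomposition is:
Bags: B1 = {3, 5, 8, 9}  B2 = {3, 4, 5, 8}  B3 = {0, 3, 5, 9}  B4 = {3, 5, 6, 8}  B5 = {0, 3, 7, 9}  B6 = {1, 3, 5, 9}  B7 = {2, 3, 7, 9}
Tree: B1–B2, B1–B3, B2–B4, B3–B5, B1–B6, B5–B7

Each bag holds 4 vertices, so the decomposition has width 3, which upper-bounds the treewidth. On the other hand G contains the 4-clique {2, 3, 7, 9}. A clique must lie in a single bag of any decomposition, so no decomposition can have width below 3. Combining the bounds, tw(G) = 3.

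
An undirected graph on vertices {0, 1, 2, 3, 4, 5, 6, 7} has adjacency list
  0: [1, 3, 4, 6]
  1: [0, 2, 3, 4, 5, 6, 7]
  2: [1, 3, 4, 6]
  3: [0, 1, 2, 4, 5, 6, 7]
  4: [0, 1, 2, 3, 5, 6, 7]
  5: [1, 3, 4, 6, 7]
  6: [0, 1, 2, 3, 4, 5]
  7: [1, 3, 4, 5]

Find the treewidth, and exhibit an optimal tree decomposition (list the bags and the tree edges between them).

Each bag holds 5 vertices, so the decomposition has width 4, which upper-bounds the treewidth. Conversely, {0, 1, 3, 4, 6} is a clique of size 5, and the vertices of any clique must share a bag in every tree decomposition; so some bag has ≥ 5 vertices and tw(G) ≥ 4. Hence tw(G) = 4 exactly.

Treewidth 4.
One optimal decomposition is:
Bags: B1 = {1, 2, 3, 4, 6}  B2 = {1, 3, 4, 5, 6}  B3 = {1, 3, 4, 5, 7}  B4 = {0, 1, 3, 4, 6}
Tree: B1–B2, B2–B3, B2–B4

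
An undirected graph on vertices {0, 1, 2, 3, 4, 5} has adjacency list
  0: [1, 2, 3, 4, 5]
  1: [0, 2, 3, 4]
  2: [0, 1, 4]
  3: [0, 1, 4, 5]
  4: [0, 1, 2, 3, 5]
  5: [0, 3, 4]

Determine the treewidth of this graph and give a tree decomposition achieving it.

Treewidth 3.
Bags: B1 = {0, 1, 2, 4}  B2 = {0, 1, 3, 4}  B3 = {0, 3, 4, 5}
Tree: B1–B2, B2–B3

The largest bag has 4 vertices, giving width 3; this decomposition certifies tw(G) ≤ 3. For the lower bound, the 4 vertices {0, 1, 2, 4} are pairwise adjacent, and any tree decomposition puts a clique entirely inside one bag — forcing width ≥ 3. Combining the bounds, tw(G) = 3.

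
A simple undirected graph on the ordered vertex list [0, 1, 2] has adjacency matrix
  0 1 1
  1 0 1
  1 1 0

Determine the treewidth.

2

A width-2 tree decomposition is:
Bags: B1 = {0, 1, 2}
Tree: (single bag)
A single bag containing all 3 vertices is trivially a valid decomposition of width 2. For the lower bound, the 3 vertices {0, 1, 2} are pairwise adjacent, and any tree decomposition puts a clique entirely inside one bag — forcing width ≥ 2. Hence tw(G) = 2 exactly.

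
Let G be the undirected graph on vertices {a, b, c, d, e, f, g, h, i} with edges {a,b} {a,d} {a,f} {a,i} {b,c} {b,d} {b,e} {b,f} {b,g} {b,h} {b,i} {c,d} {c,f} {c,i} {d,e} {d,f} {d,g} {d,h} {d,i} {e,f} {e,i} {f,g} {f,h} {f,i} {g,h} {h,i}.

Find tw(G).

A width-4 tree decomposition is:
Bags: B1 = {b, c, d, f, i}  B2 = {a, b, d, f, i}  B3 = {b, d, e, f, i}  B4 = {b, d, f, h, i}  B5 = {b, d, f, g, h}
Tree: B1–B2, B1–B3, B1–B4, B4–B5
Every bag has size at most 5, so the width is 5 − 1 = 4 and tw(G) ≤ 4. Conversely, {b, d, f, g, h} is a clique of size 5, and the vertices of any clique must share a bag in every tree decomposition; so some bag has ≥ 5 vertices and tw(G) ≥ 4. The upper and lower bounds meet at 4, so that is the treewidth.

4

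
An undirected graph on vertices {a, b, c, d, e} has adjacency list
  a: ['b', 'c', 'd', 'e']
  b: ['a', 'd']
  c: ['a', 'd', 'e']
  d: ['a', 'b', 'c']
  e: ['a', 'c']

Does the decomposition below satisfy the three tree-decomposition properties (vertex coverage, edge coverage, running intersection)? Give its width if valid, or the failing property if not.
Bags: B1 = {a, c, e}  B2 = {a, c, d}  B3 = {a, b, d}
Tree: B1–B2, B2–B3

Vertex coverage: the bags together contain {a, b, c, d, e}, the full vertex set. Edge coverage: each edge of G has both endpoints in at least one bag. Running intersection: for every vertex, the bags containing it form a connected subtree. All three properties hold, so this is a valid tree decomposition of width max|bag| − 1 = 2, and hence tw(G) ≤ 2.

Yes; width 2.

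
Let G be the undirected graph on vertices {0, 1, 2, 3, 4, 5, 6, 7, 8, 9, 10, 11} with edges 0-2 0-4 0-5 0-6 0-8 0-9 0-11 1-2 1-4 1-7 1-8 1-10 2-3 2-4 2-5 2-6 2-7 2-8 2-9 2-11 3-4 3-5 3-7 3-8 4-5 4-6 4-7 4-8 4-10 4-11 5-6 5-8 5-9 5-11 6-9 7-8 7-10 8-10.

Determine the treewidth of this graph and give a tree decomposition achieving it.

Treewidth 4.
One such decomposition:
Bags: B1 = {0, 2, 4, 5, 8}  B2 = {2, 3, 4, 5, 8}  B3 = {0, 2, 4, 5, 11}  B4 = {2, 3, 4, 7, 8}  B5 = {0, 2, 4, 5, 6}  B6 = {1, 2, 4, 7, 8}  B7 = {0, 2, 5, 6, 9}  B8 = {1, 4, 7, 8, 10}
Tree: B1–B2, B1–B3, B2–B4, B3–B5, B4–B6, B5–B7, B6–B8

The largest bag has 5 vertices, giving width 4; this decomposition certifies tw(G) ≤ 4. For the lower bound, the 5 vertices {0, 2, 5, 6, 9} are pairwise adjacent, and any tree decomposition puts a clique entirely inside one bag — forcing width ≥ 4. Therefore the treewidth is 4.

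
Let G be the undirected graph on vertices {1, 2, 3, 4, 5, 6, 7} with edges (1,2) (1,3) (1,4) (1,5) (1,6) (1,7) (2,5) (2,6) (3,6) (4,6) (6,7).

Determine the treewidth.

2

A width-2 tree decomposition is:
Bags: B1 = {1, 3, 6}  B2 = {1, 2, 6}  B3 = {1, 4, 6}  B4 = {1, 2, 5}  B5 = {1, 6, 7}
Tree: B1–B2, B2–B3, B2–B4, B1–B5
The largest bag has 3 vertices, giving width 2; this decomposition certifies tw(G) ≤ 2. On the other hand G contains the 3-clique {1, 2, 5}. A clique must lie in a single bag of any decomposition, so no decomposition can have width below 2. Therefore the treewidth is 2.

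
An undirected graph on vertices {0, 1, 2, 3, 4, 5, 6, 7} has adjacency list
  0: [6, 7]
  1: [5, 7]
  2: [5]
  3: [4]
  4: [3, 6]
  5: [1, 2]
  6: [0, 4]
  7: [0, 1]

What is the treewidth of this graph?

1

A width-1 tree decomposition is:
Bags: B1 = {3, 4}  B2 = {4, 6}  B3 = {0, 6}  B4 = {0, 7}  B5 = {1, 7}  B6 = {1, 5}  B7 = {2, 5}
Tree: B1–B2, B2–B3, B3–B4, B4–B5, B5–B6, B6–B7
The largest bag has 2 vertices, giving width 1; this decomposition certifies tw(G) ≤ 1. Any graph with an edge has treewidth ≥ 1, and G has the edge 3–4. Hence tw(G) = 1 exactly.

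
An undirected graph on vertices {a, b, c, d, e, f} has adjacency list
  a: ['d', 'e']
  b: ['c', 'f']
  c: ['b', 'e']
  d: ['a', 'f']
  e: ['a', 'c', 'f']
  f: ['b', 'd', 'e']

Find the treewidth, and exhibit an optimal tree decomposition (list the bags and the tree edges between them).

Each bag holds 3 vertices, so the decomposition has width 2, which upper-bounds the treewidth. Since d–a–e–f–d is a cycle in G, G is not acyclic. Forests are exactly the graphs of treewidth ≤ 1, so tw(G) ≥ 2. Hence tw(G) = 2 exactly.

Treewidth 2.
One optimal decomposition is:
Bags: B1 = {a, d, f}  B2 = {a, e, f}  B3 = {b, e, f}  B4 = {b, c, e}
Tree: B1–B2, B2–B3, B3–B4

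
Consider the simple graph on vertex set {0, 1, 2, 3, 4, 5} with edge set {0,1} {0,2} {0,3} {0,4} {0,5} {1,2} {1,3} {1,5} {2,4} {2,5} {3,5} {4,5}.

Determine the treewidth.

3

A width-3 tree decomposition is:
Bags: B1 = {0, 2, 4, 5}  B2 = {0, 1, 2, 5}  B3 = {0, 1, 3, 5}
Tree: B1–B2, B2–B3
Every bag has size at most 4, so the width is 4 − 1 = 3 and tw(G) ≤ 3. For the lower bound, the 4 vertices {0, 1, 2, 5} are pairwise adjacent, and any tree decomposition puts a clique entirely inside one bag — forcing width ≥ 3. Hence tw(G) = 3 exactly.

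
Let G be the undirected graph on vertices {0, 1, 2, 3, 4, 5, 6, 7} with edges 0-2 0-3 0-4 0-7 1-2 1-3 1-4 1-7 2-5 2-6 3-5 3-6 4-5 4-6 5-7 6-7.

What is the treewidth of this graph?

A width-4 tree decomposition is:
Bags: B1 = {0, 1, 2, 5, 6}  B2 = {0, 1, 3, 5, 6}  B3 = {0, 1, 5, 6, 7}  B4 = {0, 1, 4, 5, 6}
Tree: B1–B2, B2–B3, B3–B4
Each bag holds 5 vertices, so the decomposition has width 4, which upper-bounds the treewidth. For the lower bound: the 5 vertex sets {2,6}, {1,3}, {0,7}, {5}, {4} are disjoint, each induces a connected subgraph, and every pair is joined by at least one edge of G. Contracting each set to a single vertex therefore yields K_{5} as a minor, and since treewidth is minor-monotone, tw(G) ≥ tw(K_{5}) = 4. The upper and lower bounds meet at 4, so that is the treewidth.

4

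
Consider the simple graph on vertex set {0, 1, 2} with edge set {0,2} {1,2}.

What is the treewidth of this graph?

A width-1 tree decomposition is:
Bags: B1 = {0, 2}  B2 = {1, 2}
Tree: B1–B2
The largest bag has 2 vertices, giving width 1; this decomposition certifies tw(G) ≤ 1. G has an edge, so its treewidth is at least 1. Combining the bounds, tw(G) = 1.

1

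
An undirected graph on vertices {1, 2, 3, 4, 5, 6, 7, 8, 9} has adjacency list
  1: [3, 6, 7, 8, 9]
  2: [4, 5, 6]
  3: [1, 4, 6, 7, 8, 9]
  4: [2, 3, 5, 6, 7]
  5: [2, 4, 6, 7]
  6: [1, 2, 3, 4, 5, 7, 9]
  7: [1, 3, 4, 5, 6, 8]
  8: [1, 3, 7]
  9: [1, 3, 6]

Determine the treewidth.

A width-3 tree decomposition is:
Bags: B1 = {3, 4, 6, 7}  B2 = {4, 5, 6, 7}  B3 = {1, 3, 6, 7}  B4 = {2, 4, 5, 6}  B5 = {1, 3, 6, 9}  B6 = {1, 3, 7, 8}
Tree: B1–B2, B1–B3, B2–B4, B3–B5, B3–B6
Each bag holds 4 vertices, so the decomposition has width 3, which upper-bounds the treewidth. On the other hand G contains the 4-clique {1, 3, 7, 8}. A clique must lie in a single bag of any decomposition, so no decomposition can have width below 3. Hence tw(G) = 3 exactly.

3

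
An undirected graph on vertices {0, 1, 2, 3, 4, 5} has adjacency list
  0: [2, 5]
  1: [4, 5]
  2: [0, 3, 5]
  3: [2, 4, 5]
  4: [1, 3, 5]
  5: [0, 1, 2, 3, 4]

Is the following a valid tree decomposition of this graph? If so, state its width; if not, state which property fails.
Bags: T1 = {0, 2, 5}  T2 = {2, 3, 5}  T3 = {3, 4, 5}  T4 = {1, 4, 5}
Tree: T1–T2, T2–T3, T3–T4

Yes; width 2.

Checking the three conditions: (i) the bags cover all of {0, 1, 2, 3, 4, 5}; (ii) for each edge, some bag contains both endpoints; (iii) the bags containing any fixed vertex form a subtree. All hold, so the decomposition is valid with width 3 − 1 = 2.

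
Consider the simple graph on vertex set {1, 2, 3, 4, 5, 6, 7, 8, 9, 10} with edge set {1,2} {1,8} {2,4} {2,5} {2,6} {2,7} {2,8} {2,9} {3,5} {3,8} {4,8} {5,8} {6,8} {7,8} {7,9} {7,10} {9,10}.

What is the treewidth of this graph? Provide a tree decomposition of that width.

The largest bag has 3 vertices, giving width 2; this decomposition certifies tw(G) ≤ 2. Conversely, {7, 9, 10} is a clique of size 3, and the vertices of any clique must share a bag in every tree decomposition; so some bag has ≥ 3 vertices and tw(G) ≥ 2. Hence tw(G) = 2 exactly.

Treewidth 2.
One optimal decomposition is:
Bags: B1 = {2, 5, 8}  B2 = {2, 6, 8}  B3 = {3, 5, 8}  B4 = {2, 7, 8}  B5 = {2, 7, 9}  B6 = {2, 4, 8}  B7 = {7, 9, 10}  B8 = {1, 2, 8}
Tree: B1–B2, B1–B3, B1–B4, B4–B5, B2–B6, B5–B7, B4–B8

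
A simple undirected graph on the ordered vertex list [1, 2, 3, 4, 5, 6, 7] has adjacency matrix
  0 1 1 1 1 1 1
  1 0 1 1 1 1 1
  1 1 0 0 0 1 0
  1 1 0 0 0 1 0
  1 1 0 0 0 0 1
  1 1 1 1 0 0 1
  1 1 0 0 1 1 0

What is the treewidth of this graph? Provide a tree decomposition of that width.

Every bag has size at most 4, so the width is 4 − 1 = 3 and tw(G) ≤ 3. Conversely, {1, 2, 5, 7} is a clique of size 4, and the vertices of any clique must share a bag in every tree decomposition; so some bag has ≥ 4 vertices and tw(G) ≥ 3. Hence tw(G) = 3 exactly.

Treewidth 3.
Bags: B1 = {1, 2, 4, 6}  B2 = {1, 2, 6, 7}  B3 = {1, 2, 3, 6}  B4 = {1, 2, 5, 7}
Tree: B1–B2, B2–B3, B2–B4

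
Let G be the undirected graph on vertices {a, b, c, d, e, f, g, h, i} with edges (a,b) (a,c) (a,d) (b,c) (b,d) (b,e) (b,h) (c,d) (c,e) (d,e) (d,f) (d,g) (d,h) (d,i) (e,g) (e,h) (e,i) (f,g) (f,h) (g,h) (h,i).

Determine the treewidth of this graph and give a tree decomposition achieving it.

Each bag holds 4 vertices, so the decomposition has width 3, which upper-bounds the treewidth. For the lower bound, the 4 vertices {d, e, g, h} are pairwise adjacent, and any tree decomposition puts a clique entirely inside one bag — forcing width ≥ 3. Hence tw(G) = 3 exactly.

Treewidth 3.
One optimal decomposition is:
Bags: B1 = {d, e, g, h}  B2 = {b, d, e, h}  B3 = {d, f, g, h}  B4 = {b, c, d, e}  B5 = {a, b, c, d}  B6 = {d, e, h, i}
Tree: B1–B2, B1–B3, B2–B4, B4–B5, B1–B6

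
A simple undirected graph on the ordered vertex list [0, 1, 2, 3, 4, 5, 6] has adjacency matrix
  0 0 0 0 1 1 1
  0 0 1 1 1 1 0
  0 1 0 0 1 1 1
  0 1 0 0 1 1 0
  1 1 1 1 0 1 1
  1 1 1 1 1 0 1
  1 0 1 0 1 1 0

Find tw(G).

3

A width-3 tree decomposition is:
Bags: B1 = {1, 2, 4, 5}  B2 = {1, 3, 4, 5}  B3 = {2, 4, 5, 6}  B4 = {0, 4, 5, 6}
Tree: B1–B2, B1–B3, B3–B4
The largest bag has 4 vertices, giving width 3; this decomposition certifies tw(G) ≤ 3. On the other hand G contains the 4-clique {0, 4, 5, 6}. A clique must lie in a single bag of any decomposition, so no decomposition can have width below 3. Therefore the treewidth is 3.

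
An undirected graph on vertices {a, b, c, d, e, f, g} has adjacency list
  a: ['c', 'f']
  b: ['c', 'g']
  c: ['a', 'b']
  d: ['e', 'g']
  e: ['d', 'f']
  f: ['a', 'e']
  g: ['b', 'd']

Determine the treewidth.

A width-2 tree decomposition is:
Bags: B1 = {d, e, g}  B2 = {e, f, g}  B3 = {a, f, g}  B4 = {a, c, g}  B5 = {b, c, g}
Tree: B1–B2, B2–B3, B3–B4, B4–B5
Each bag holds 3 vertices, so the decomposition has width 2, which upper-bounds the treewidth. For the lower bound, G contains the cycle g–d–e–f–a–c–b–g, so G is not a forest; only forests have treewidth ≤ 1, hence tw(G) ≥ 2. Therefore the treewidth is 2.

2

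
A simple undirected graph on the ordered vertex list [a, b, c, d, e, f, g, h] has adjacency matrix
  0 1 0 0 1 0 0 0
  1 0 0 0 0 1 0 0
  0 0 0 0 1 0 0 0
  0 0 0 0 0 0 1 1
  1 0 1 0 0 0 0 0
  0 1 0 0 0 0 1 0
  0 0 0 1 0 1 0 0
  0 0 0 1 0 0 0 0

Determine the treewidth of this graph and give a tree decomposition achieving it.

Each bag holds 2 vertices, so the decomposition has width 1, which upper-bounds the treewidth. Since G has at least one edge (e.g. h–d), it is not an edgeless graph, so tw(G) ≥ 1. Combining the bounds, tw(G) = 1.

Treewidth 1.
One optimal decomposition is:
Bags: B1 = {d, h}  B2 = {d, g}  B3 = {f, g}  B4 = {b, f}  B5 = {a, b}  B6 = {a, e}  B7 = {c, e}
Tree: B1–B2, B2–B3, B3–B4, B4–B5, B5–B6, B6–B7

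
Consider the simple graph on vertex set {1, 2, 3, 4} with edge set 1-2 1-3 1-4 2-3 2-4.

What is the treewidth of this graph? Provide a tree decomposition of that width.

The largest bag has 3 vertices, giving width 2; this decomposition certifies tw(G) ≤ 2. For the lower bound, the 3 vertices {1, 2, 3} are pairwise adjacent, and any tree decomposition puts a clique entirely inside one bag — forcing width ≥ 2. Therefore the treewidth is 2.

Treewidth 2.
Bags: B1 = {1, 2, 4}  B2 = {1, 2, 3}
Tree: B1–B2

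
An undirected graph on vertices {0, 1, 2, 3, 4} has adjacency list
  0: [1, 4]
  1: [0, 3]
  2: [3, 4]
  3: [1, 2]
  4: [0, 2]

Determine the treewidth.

A width-2 tree decomposition is:
Bags: B1 = {1, 2, 3}  B2 = {1, 2, 4}  B3 = {0, 1, 4}
Tree: B1–B2, B2–B3
The largest bag has 3 vertices, giving width 2; this decomposition certifies tw(G) ≤ 2. Since 1–3–2–4–0–1 is a cycle in G, G is not acyclic. Forests are exactly the graphs of treewidth ≤ 1, so tw(G) ≥ 2. Therefore the treewidth is 2.

2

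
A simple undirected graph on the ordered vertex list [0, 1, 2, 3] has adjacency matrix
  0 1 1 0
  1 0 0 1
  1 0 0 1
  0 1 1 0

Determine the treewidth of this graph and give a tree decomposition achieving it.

Each bag holds 3 vertices, so the decomposition has width 2, which upper-bounds the treewidth. For the lower bound, G contains the cycle 2–0–1–3–2, so G is not a forest; only forests have treewidth ≤ 1, hence tw(G) ≥ 2. The upper and lower bounds meet at 2, so that is the treewidth.

Treewidth 2.
One optimal decomposition is:
Bags: B1 = {0, 1, 2}  B2 = {1, 2, 3}
Tree: B1–B2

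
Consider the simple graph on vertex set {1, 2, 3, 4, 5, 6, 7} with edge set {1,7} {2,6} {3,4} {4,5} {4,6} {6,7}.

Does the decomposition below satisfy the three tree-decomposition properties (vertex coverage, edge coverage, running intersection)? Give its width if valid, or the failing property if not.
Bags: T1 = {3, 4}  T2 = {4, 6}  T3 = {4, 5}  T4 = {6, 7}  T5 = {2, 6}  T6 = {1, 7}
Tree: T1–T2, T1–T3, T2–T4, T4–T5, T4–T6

Yes; width 1.

Checking the three conditions: (i) the bags cover all of {1, 2, 3, 4, 5, 6, 7}; (ii) for each edge, some bag contains both endpoints; (iii) the bags containing any fixed vertex form a subtree. All hold, so the decomposition is valid with width 2 − 1 = 1.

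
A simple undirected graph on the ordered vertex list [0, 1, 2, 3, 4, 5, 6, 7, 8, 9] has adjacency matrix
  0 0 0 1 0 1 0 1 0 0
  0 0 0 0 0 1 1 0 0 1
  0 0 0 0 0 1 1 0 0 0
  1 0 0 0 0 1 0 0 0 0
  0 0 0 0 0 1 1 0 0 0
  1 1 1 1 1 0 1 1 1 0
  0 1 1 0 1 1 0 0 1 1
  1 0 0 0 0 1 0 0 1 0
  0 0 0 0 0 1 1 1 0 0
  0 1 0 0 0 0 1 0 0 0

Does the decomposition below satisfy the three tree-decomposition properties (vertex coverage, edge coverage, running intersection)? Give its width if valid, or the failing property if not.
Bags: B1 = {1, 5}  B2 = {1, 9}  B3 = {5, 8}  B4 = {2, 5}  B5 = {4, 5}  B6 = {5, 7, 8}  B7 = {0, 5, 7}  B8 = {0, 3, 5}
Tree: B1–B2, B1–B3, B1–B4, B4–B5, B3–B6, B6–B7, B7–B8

No — vertex 6 appears in no bag.

A tree decomposition must satisfy three properties: every vertex lies in some bag; for every edge, both endpoints lie together in some bag; and for every vertex, the bags containing it form a connected subtree. Here vertex 6 appears in no bag, so the decomposition is invalid.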